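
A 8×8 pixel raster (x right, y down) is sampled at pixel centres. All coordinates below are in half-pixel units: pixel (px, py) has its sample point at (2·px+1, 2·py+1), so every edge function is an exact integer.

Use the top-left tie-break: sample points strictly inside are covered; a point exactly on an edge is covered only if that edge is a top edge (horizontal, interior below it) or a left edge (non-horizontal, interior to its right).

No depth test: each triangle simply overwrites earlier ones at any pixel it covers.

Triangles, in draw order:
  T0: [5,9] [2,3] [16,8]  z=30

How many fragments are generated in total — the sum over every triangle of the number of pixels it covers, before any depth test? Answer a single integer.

T0:
  2·area = 69
  edge (5, 9)→(2, 3): d=(-3,-6) top-left  bias=+0
  edge (2, 3)→(16, 8): d=(14,5) right/bottom  bias=-1
  edge (16, 8)→(5, 9): d=(-11,1) right/bottom  bias=-1
    (0,0)@(1, 1): e=[0,-23,92] → ·  [on edge]
    (1,2)@(3, 5): e=[0,23,46] → █  [on edge]
    (2,2)@(5, 5): e=[12,13,44] → █
    (3,2)@(7, 5): e=[24,3,42] → █
    (4,2)@(9, 5): e=[36,-7,40] → ·
    (1,3)@(3, 7): e=[-6,51,24] → ·
    (2,3)@(5, 7): e=[6,41,22] → █
    (4,3)@(9, 7): e=[30,21,18] → █
    (5,3)@(11, 7): e=[42,11,16] → █
    (6,3)@(13, 7): e=[54,1,14] → █
    (7,3)@(15, 7): e=[66,-9,12] → ·
    (2,4)@(5, 9): e=[0,69,0] → ·  [on edge]
    (3,6)@(7, 13): e=[0,115,-46] → ·  [on edge]
  covered (8 px):
    · · · · · · · ·
    · · · · · · · ·
    · █ █ █ · · · ·
    · · █ █ █ █ █ ·
    · · · · · · · ·
    · · · · · · · ·
    · · · · · · · ·
    · · · · · · · ·

Result: 8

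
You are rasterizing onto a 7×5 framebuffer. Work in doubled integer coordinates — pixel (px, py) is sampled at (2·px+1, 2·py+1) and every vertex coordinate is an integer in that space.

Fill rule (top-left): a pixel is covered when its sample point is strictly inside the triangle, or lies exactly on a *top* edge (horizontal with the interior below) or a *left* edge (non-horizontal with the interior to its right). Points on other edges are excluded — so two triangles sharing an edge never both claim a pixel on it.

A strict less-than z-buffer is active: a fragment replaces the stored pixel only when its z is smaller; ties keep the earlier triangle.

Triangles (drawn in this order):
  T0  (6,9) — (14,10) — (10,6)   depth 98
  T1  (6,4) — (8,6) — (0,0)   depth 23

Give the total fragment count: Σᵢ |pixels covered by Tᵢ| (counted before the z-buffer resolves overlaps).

T0:
  2·area = 28  (B↔C swapped to make it positive)
  edge (6, 9)→(10, 6): d=(4,-3) top-left  bias=+0
  edge (10, 6)→(14, 10): d=(4,4) right/bottom  bias=-1
  edge (14, 10)→(6, 9): d=(-8,-1) top-left  bias=+0
    (2,0)@(5, 1): e=[-35,0,63] → ·  [on edge]
    (3,1)@(7, 3): e=[-21,0,49] → ·  [on edge]
    (4,2)@(9, 5): e=[-7,0,35] → ·  [on edge]
    (4,3)@(9, 7): e=[1,8,19] → #
    (5,3)@(11, 7): e=[7,0,21] → ·  [on edge]
    (3,4)@(7, 9): e=[3,24,1] → #
    (5,4)@(11, 9): e=[15,8,5] → #
    (6,4)@(13, 9): e=[21,0,7] → ·  [on edge]
  covered (4 px):
    · · · · · · ·
    · · · · · · ·
    · · · · · · ·
    · · · · # · ·
    · · · # # # ·
T1:
  2·area = 4
  edge (6, 4)→(8, 6): d=(2,2) right/bottom  bias=-1
  edge (8, 6)→(0, 0): d=(-8,-6) top-left  bias=+0
  edge (0, 0)→(6, 4): d=(6,4) right/bottom  bias=-1
    (1,0)@(3, 1): e=[0,10,-6] → ·  [on edge]
    (2,1)@(5, 3): e=[0,6,-2] → ·  [on edge]
    (3,2)@(7, 5): e=[0,2,2] → ·  [on edge]
    (4,3)@(9, 7): e=[0,-2,6] → ·  [on edge]
    (5,4)@(11, 9): e=[0,-6,10] → ·  [on edge]
  covered (0 px):
    · · · · · · ·
    · · · · · · ·
    · · · · · · ·
    · · · · · · ·
    · · · · · · ·

Answer: 4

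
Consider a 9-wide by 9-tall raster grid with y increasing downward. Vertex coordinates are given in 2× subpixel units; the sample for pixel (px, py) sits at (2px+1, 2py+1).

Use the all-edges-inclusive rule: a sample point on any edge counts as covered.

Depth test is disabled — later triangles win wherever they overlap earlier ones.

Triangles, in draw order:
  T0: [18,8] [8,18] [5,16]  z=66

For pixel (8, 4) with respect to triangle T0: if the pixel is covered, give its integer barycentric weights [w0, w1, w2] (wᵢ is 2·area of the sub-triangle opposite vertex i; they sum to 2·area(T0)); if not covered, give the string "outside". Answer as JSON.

T0:
  2·area = 50
  edge (18, 8)→(8, 18): d=(-10,10) inclusive
  edge (8, 18)→(5, 16): d=(-3,-2) inclusive
  edge (5, 16)→(18, 8): d=(13,-8) inclusive
    (8,4)@(17, 9): e=[0,45,5] → #  [on edge]
    (7,5)@(15, 11): e=[0,35,15] → #  [on edge]
    (8,5)@(17, 11): e=[-20,39,31] → ·
    (5,6)@(11, 13): e=[20,21,9] → #
    (6,6)@(13, 13): e=[0,25,25] → #  [on edge]
    (7,6)@(15, 13): e=[-20,29,41] → ·
    (3,7)@(7, 15): e=[40,7,3] → #
    (4,7)@(9, 15): e=[20,11,19] → #
    (5,7)@(11, 15): e=[0,15,35] → #  [on edge]
    (6,7)@(13, 15): e=[-20,19,51] → ·
    (3,8)@(7, 17): e=[20,1,29] → #
    (4,8)@(9, 17): e=[0,5,45] → #  [on edge]
  covered (9 px):
    · · · · · · · · ·
    · · · · · · · · ·
    · · · · · · · · ·
    · · · · · · · · ·
    · · · · · · · · #
    · · · · · · · # ·
    · · · · · # # · ·
    · · · # # # · · ·
    · · · # # · · · ·

Final: [45,5,0]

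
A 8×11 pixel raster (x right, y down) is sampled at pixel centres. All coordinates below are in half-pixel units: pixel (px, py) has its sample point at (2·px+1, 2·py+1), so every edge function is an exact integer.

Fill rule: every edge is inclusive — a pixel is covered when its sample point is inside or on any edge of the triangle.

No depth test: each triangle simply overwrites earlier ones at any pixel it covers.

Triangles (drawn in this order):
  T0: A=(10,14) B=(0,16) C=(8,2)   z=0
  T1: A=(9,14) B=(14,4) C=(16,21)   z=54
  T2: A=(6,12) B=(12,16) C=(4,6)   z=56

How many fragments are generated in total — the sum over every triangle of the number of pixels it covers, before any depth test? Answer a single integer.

T0:
  2·area = 124
  edge (10, 14)→(0, 16): d=(-10,2) inclusive
  edge (0, 16)→(8, 2): d=(8,-14) inclusive
  edge (8, 2)→(10, 14): d=(2,12) inclusive
    (3,2)@(7, 5): e=[96,10,18] → #
    (4,2)@(9, 5): e=[92,38,-6] → ·
    (3,3)@(7, 7): e=[76,26,22] → #
    (4,3)@(9, 7): e=[72,54,-2] → ·
    (2,4)@(5, 9): e=[60,14,50] → #
    (4,4)@(9, 9): e=[52,70,2] → #
    (5,4)@(11, 9): e=[48,98,-22] → ·
    (1,5)@(3, 11): e=[44,2,78] → #
    (5,5)@(11, 11): e=[28,114,-18] → ·
    (1,6)@(3, 13): e=[24,18,82] → #
    (5,6)@(11, 13): e=[8,130,-14] → ·
    (7,6)@(15, 13): e=[0,186,-62] → ·  [on edge]
    (2,7)@(5, 15): e=[0,62,62] → #  [on edge]
  covered (16 px):
    · · · · · · · ·
    · · · · · · · ·
    · · · # · · · ·
    · · · # · · · ·
    · · # # # · · ·
    · # # # # · · ·
    · # # # # · · ·
    # # # · · · · ·
    · · · · · · · ·
    · · · · · · · ·
    · · · · · · · ·
T1:
  2·area = 105
  edge (9, 14)→(14, 4): d=(5,-10) inclusive
  edge (14, 4)→(16, 21): d=(2,17) inclusive
  edge (16, 21)→(9, 14): d=(-7,-7) inclusive
    (6,3)@(13, 7): e=[5,23,77] → #
    (7,3)@(15, 7): e=[25,-11,91] → ·
    (6,4)@(13, 9): e=[15,27,63] → #
    (7,4)@(15, 9): e=[35,-7,77] → ·
    (5,5)@(11, 11): e=[5,65,35] → #
    (7,5)@(15, 11): e=[45,-3,63] → ·
    (5,6)@(11, 13): e=[15,69,21] → #
    (7,6)@(15, 13): e=[55,1,49] → #
    (5,7)@(11, 15): e=[25,73,7] → #
    (5,8)@(11, 17): e=[35,77,-7] → ·
    (6,8)@(13, 17): e=[55,43,7] → #
    (6,9)@(13, 19): e=[65,47,-7] → ·
  covered (13 px):
    · · · · · · · ·
    · · · · · · · ·
    · · · · · · · ·
    · · · · · · # ·
    · · · · · · # ·
    · · · · · # # ·
    · · · · · # # #
    · · · · · # # #
    · · · · · · # #
    · · · · · · · #
    · · · · · · · ·
T2:
  2·area = 28  (B↔C swapped to make it positive)
  edge (6, 12)→(4, 6): d=(-2,-6) inclusive
  edge (4, 6)→(12, 16): d=(8,10) inclusive
  edge (12, 16)→(6, 12): d=(-6,-4) inclusive
    (1,1)@(3, 3): e=[0,-14,42] → ·  [on edge]
    (2,4)@(5, 9): e=[0,14,14] → #  [on edge]
    (3,4)@(7, 9): e=[12,-6,22] → ·
    (2,5)@(5, 11): e=[-4,30,2] → ·
    (3,5)@(7, 11): e=[8,10,10] → #
    (4,5)@(9, 11): e=[20,-10,18] → ·
    (3,6)@(7, 13): e=[4,26,-2] → ·
    (4,6)@(9, 13): e=[16,6,6] → #
    (5,6)@(11, 13): e=[28,-14,14] → ·
    (3,7)@(7, 15): e=[0,42,-14] → ·  [on edge]
    (4,7)@(9, 15): e=[12,22,-6] → ·
    (5,7)@(11, 15): e=[24,2,2] → #
    (4,10)@(9, 21): e=[0,70,-42] → ·  [on edge]
  covered (4 px):
    · · · · · · · ·
    · · · · · · · ·
    · · · · · · · ·
    · · · · · · · ·
    · · # · · · · ·
    · · · # · · · ·
    · · · · # · · ·
    · · · · · # · ·
    · · · · · · · ·
    · · · · · · · ·
    · · · · · · · ·

Final: 33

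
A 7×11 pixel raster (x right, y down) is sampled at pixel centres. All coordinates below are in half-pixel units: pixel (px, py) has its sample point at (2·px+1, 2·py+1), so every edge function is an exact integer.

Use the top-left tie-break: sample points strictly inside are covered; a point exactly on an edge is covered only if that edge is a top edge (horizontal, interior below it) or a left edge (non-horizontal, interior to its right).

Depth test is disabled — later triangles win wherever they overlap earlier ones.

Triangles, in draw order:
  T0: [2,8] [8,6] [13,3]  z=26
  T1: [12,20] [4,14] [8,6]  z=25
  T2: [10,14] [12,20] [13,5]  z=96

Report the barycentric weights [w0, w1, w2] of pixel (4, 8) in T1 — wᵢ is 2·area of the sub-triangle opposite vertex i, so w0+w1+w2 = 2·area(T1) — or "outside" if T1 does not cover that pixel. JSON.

T0:
  2·area = 8  (B↔C swapped to make it positive)
  edge (2, 8)→(13, 3): d=(11,-5) top-left  bias=+0
  edge (13, 3)→(8, 6): d=(-5,3) right/bottom  bias=-1
  edge (8, 6)→(2, 8): d=(-6,2) right/bottom  bias=-1
    (6,1)@(13, 3): e=[0,0,8] → ·  [on edge]
    (4,2)@(9, 5): e=[2,2,4] → #
    (5,2)@(11, 5): e=[12,-4,0] → ·  [on edge]
    (2,3)@(5, 7): e=[4,4,0] → ·  [on edge]
    (4,3)@(9, 7): e=[24,-8,-8] → ·
    (1,4)@(3, 9): e=[16,0,-8] → ·  [on edge]
  covered (1 px):
    · · · · · · ·
    · · · · · · ·
    · · · · # · ·
    · · · · · · ·
    · · · · · · ·
    · · · · · · ·
    · · · · · · ·
    · · · · · · ·
    · · · · · · ·
    · · · · · · ·
    · · · · · · ·
T1:
  2·area = 88
  edge (12, 20)→(4, 14): d=(-8,-6) top-left  bias=+0
  edge (4, 14)→(8, 6): d=(4,-8) top-left  bias=+0
  edge (8, 6)→(12, 20): d=(4,14) right/bottom  bias=-1
    (3,4)@(7, 9): e=[58,4,26] → #
    (4,4)@(9, 9): e=[70,20,-2] → ·
    (3,5)@(7, 11): e=[42,12,34] → #
    (4,5)@(9, 11): e=[54,28,6] → #
    (5,5)@(11, 11): e=[66,44,-22] → ·
    (2,6)@(5, 13): e=[14,4,70] → #
    (5,6)@(11, 13): e=[50,52,-14] → ·
    (2,7)@(5, 15): e=[-2,12,78] → ·
    (3,7)@(7, 15): e=[10,28,50] → #
    (5,7)@(11, 15): e=[34,60,-6] → ·
    (3,8)@(7, 17): e=[-6,36,58] → ·
    (4,8)@(9, 17): e=[6,52,30] → #
  covered (11 px):
    · · · · · · ·
    · · · · · · ·
    · · · · · · ·
    · · · · · · ·
    · · · # · · ·
    · · · # # · ·
    · · # # # · ·
    · · · # # · ·
    · · · · # # ·
    · · · · · # ·
    · · · · · · ·
T2:
  2·area = 36  (B↔C swapped to make it positive)
  edge (10, 14)→(13, 5): d=(3,-9) top-left  bias=+0
  edge (13, 5)→(12, 20): d=(-1,15) right/bottom  bias=-1
  edge (12, 20)→(10, 14): d=(-2,-6) top-left  bias=+0
    (3,2)@(7, 5): e=[-54,90,0] → ·  [on edge]
    (6,2)@(13, 5): e=[0,0,36] → ·  [on edge]
    (4,5)@(9, 11): e=[-18,54,0] → ·  [on edge]
    (5,5)@(11, 11): e=[0,24,12] → #  [on edge]
    (6,5)@(13, 11): e=[18,-6,24] → ·
    (5,6)@(11, 13): e=[6,22,8] → #
    (6,6)@(13, 13): e=[24,-8,20] → ·
    (5,7)@(11, 15): e=[12,20,4] → #
    (6,7)@(13, 15): e=[30,-10,16] → ·
    (4,8)@(9, 17): e=[0,48,-12] → ·  [on edge]
    (5,8)@(11, 17): e=[18,18,0] → #  [on edge]
    (6,8)@(13, 17): e=[36,-12,12] → ·
  covered (4 px):
    · · · · · · ·
    · · · · · · ·
    · · · · · · ·
    · · · · · · ·
    · · · · · · ·
    · · · · · # ·
    · · · · · # ·
    · · · · · # ·
    · · · · · # ·
    · · · · · · ·
    · · · · · · ·

Result: [52,30,6]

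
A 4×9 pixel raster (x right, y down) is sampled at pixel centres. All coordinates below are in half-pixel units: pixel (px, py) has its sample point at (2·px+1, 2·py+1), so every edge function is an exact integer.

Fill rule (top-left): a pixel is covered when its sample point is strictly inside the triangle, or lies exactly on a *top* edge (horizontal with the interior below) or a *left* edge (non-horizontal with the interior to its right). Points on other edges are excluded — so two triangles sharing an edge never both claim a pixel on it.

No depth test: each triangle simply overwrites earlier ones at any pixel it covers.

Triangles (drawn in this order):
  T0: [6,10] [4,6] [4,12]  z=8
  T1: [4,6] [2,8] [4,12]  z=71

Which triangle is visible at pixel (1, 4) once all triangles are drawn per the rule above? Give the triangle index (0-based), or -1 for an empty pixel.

T0:
  2·area = 12  (B↔C swapped to make it positive)
  edge (6, 10)→(4, 12): d=(-2,2) right/bottom  bias=-1
  edge (4, 12)→(4, 6): d=(0,-6) top-left  bias=+0
  edge (4, 6)→(6, 10): d=(2,4) right/bottom  bias=-1
    (2,4)@(5, 9): e=[4,6,2] → █
    (3,4)@(7, 9): e=[0,18,-6] → ·  [on edge]
    (2,5)@(5, 11): e=[0,6,6] → ·  [on edge]
    (1,6)@(3, 13): e=[0,-6,18] → ·  [on edge]
    (0,7)@(1, 15): e=[0,-18,30] → ·  [on edge]
  covered (1 px):
    · · · ·
    · · · ·
    · · · ·
    · · · ·
    · · █ ·
    · · · ·
    · · · ·
    · · · ·
    · · · ·
T1:
  2·area = 12  (B↔C swapped to make it positive)
  edge (4, 6)→(4, 12): d=(0,6) right/bottom  bias=-1
  edge (4, 12)→(2, 8): d=(-2,-4) top-left  bias=+0
  edge (2, 8)→(4, 6): d=(2,-2) top-left  bias=+0
    (3,1)@(7, 3): e=[-18,30,0] → ·  [on edge]
    (2,2)@(5, 5): e=[-6,18,0] → ·  [on edge]
    (1,3)@(3, 7): e=[6,6,0] → █  [on edge]
    (2,3)@(5, 7): e=[-6,14,4] → ·
    (0,4)@(1, 9): e=[18,-6,0] → ·  [on edge]
    (1,4)@(3, 9): e=[6,2,4] → █
    (2,4)@(5, 9): e=[-6,10,8] → ·
    (1,5)@(3, 11): e=[6,-2,8] → ·
  covered (2 px):
    · · · ·
    · · · ·
    · · · ·
    · █ · ·
    · █ · ·
    · · · ·
    · · · ·
    · · · ·
    · · · ·

Z-buffer (winner per pixel, '.' = empty):
  . . . .
  . . . .
  . . . .
  . 1 . .
  . 1 0 .
  . . . .
  . . . .
  . . . .
  . . . .

Result: 1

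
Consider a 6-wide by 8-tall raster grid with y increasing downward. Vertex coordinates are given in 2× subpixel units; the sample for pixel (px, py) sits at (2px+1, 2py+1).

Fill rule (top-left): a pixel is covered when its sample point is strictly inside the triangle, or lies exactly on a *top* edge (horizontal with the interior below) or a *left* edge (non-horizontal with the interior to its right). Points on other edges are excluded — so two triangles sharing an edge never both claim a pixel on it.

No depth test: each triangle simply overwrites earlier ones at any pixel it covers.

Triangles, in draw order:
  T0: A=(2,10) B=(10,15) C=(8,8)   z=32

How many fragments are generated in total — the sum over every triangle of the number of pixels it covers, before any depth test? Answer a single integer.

T0:
  2·area = 46  (B↔C swapped to make it positive)
  edge (2, 10)→(8, 8): d=(6,-2) top-left  bias=+0
  edge (8, 8)→(10, 15): d=(2,7) right/bottom  bias=-1
  edge (10, 15)→(2, 10): d=(-8,-5) top-left  bias=+0
    (5,3)@(11, 7): e=[0,-23,69] → ·  [on edge]
    (2,4)@(5, 9): e=[0,23,23] → █  [on edge]
    (3,4)@(7, 9): e=[4,9,33] → █
    (4,4)@(9, 9): e=[8,-5,43] → ·
    (2,5)@(5, 11): e=[12,27,7] → █
    (4,5)@(9, 11): e=[20,-1,27] → ·
    (2,6)@(5, 13): e=[24,31,-9] → ·
    (3,6)@(7, 13): e=[28,17,1] → █
    (4,6)@(9, 13): e=[32,3,11] → █
    (5,6)@(11, 13): e=[36,-11,21] → ·
    (3,7)@(7, 15): e=[40,21,-15] → ·
    (4,7)@(9, 15): e=[44,7,-5] → ·
  covered (6 px):
    · · · · · ·
    · · · · · ·
    · · · · · ·
    · · · · · ·
    · · █ █ · ·
    · · █ █ · ·
    · · · █ █ ·
    · · · · · ·

Answer: 6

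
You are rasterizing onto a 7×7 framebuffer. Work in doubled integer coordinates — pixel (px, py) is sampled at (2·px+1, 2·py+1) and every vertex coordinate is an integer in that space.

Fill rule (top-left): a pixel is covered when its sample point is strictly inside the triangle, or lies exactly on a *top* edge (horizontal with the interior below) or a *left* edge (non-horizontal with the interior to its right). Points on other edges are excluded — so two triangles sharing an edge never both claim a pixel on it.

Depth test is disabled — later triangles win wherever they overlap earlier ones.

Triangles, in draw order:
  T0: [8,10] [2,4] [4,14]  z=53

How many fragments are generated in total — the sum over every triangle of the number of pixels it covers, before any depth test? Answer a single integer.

T0:
  2·area = 48  (B↔C swapped to make it positive)
  edge (8, 10)→(4, 14): d=(-4,4) right/bottom  bias=-1
  edge (4, 14)→(2, 4): d=(-2,-10) top-left  bias=+0
  edge (2, 4)→(8, 10): d=(6,6) right/bottom  bias=-1
    (0,1)@(1, 3): e=[56,-8,0] → ·  [on edge]
    (1,2)@(3, 5): e=[40,8,0] → ·  [on edge]
    (6,2)@(13, 5): e=[0,108,-60] → ·  [on edge]
    (1,3)@(3, 7): e=[32,4,12] → █
    (2,3)@(5, 7): e=[24,24,0] → ·  [on edge]
    (5,3)@(11, 7): e=[0,84,-36] → ·  [on edge]
    (1,4)@(3, 9): e=[24,0,24] → █  [on edge]
    (2,4)@(5, 9): e=[16,20,12] → █
    (3,4)@(7, 9): e=[8,40,0] → ·  [on edge]
    (4,4)@(9, 9): e=[0,60,-12] → ·  [on edge]
    (1,5)@(3, 11): e=[16,-4,36] → ·
    (2,5)@(5, 11): e=[8,16,24] → █
    (3,5)@(7, 11): e=[0,36,12] → ·  [on edge]
    (4,5)@(9, 11): e=[-8,56,0] → ·  [on edge]
    (2,6)@(5, 13): e=[0,12,36] → ·  [on edge]
    (5,6)@(11, 13): e=[-24,72,0] → ·  [on edge]
  covered (4 px):
    · · · · · · ·
    · · · · · · ·
    · · · · · · ·
    · █ · · · · ·
    · █ █ · · · ·
    · · █ · · · ·
    · · · · · · ·

Final: 4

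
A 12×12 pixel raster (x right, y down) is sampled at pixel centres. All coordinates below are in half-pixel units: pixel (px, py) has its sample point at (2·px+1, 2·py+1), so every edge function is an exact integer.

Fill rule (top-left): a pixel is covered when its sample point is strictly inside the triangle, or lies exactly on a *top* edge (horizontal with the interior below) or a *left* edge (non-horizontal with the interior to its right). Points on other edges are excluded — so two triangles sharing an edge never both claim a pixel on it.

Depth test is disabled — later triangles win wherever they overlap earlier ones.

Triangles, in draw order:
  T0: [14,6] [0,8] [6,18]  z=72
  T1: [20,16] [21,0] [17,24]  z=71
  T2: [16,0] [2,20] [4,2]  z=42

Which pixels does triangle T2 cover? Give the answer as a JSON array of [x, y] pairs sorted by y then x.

T0:
  2·area = 152  (B↔C swapped to make it positive)
  edge (14, 6)→(6, 18): d=(-8,12) right/bottom  bias=-1
  edge (6, 18)→(0, 8): d=(-6,-10) top-left  bias=+0
  edge (0, 8)→(14, 6): d=(14,-2) top-left  bias=+0
    (10,2)@(21, 5): e=[-76,228,0] → ·  [on edge]
    (3,3)@(7, 7): e=[76,76,0] → #  [on edge]
    (4,3)@(9, 7): e=[52,96,4] → #
    (5,3)@(11, 7): e=[28,116,8] → #
    (6,3)@(13, 7): e=[4,136,12] → #
    (7,3)@(15, 7): e=[-20,156,16] → ·
    (0,4)@(1, 9): e=[132,4,16] → #
    (1,4)@(3, 9): e=[108,24,20] → #
    (2,4)@(5, 9): e=[84,44,24] → #
    (6,4)@(13, 9): e=[-12,124,40] → ·
    (0,5)@(1, 11): e=[116,-8,44] → ·
    (1,5)@(3, 11): e=[92,12,48] → #
    (1,6)@(3, 13): e=[76,0,76] → #  [on edge]
    (4,11)@(9, 23): e=[-76,0,228] → ·  [on edge]
  covered (20 px):
    · · · · · · · · · · · ·
    · · · · · · · · · · · ·
    · · · · · · · · · · · ·
    · · · # # # # · · · · ·
    # # # # # # · · · · · ·
    · # # # # · · · · · · ·
    · # # # # · · · · · · ·
    · · # # · · · · · · · ·
    · · · · · · · · · · · ·
    · · · · · · · · · · · ·
    · · · · · · · · · · · ·
    · · · · · · · · · · · ·
T1:
  2·area = 40  (B↔C swapped to make it positive)
  edge (20, 16)→(17, 24): d=(-3,8) right/bottom  bias=-1
  edge (17, 24)→(21, 0): d=(4,-24) top-left  bias=+0
  edge (21, 0)→(20, 16): d=(-1,16) right/bottom  bias=-1
    (9,6)@(19, 13): e=[17,4,19] → #
    (10,6)@(21, 13): e=[1,52,-13] → ·
    (9,7)@(19, 15): e=[11,12,17] → #
    (10,7)@(21, 15): e=[-5,60,-15] → ·
    (9,8)@(19, 17): e=[5,20,15] → #
    (10,8)@(21, 17): e=[-11,68,-17] → ·
    (9,9)@(19, 19): e=[-1,28,13] → ·
  covered (3 px):
    · · · · · · · · · · · ·
    · · · · · · · · · · · ·
    · · · · · · · · · · · ·
    · · · · · · · · · · · ·
    · · · · · · · · · · · ·
    · · · · · · · · · · · ·
    · · · · · · · · · # · ·
    · · · · · · · · · # · ·
    · · · · · · · · · # · ·
    · · · · · · · · · · · ·
    · · · · · · · · · · · ·
    · · · · · · · · · · · ·
T2:
  2·area = 212
  edge (16, 0)→(2, 20): d=(-14,20) right/bottom  bias=-1
  edge (2, 20)→(4, 2): d=(2,-18) top-left  bias=+0
  edge (4, 2)→(16, 0): d=(12,-2) top-left  bias=+0
    (5,0)@(11, 1): e=[86,124,2] → #
    (6,0)@(13, 1): e=[46,160,6] → #
    (7,0)@(15, 1): e=[6,196,10] → #
    (8,0)@(17, 1): e=[-34,232,14] → ·
    (2,1)@(5, 3): e=[178,20,14] → #
    (3,1)@(7, 3): e=[138,56,18] → #
    (4,1)@(9, 3): e=[98,92,22] → #
    (7,1)@(15, 3): e=[-22,200,34] → ·
    (2,2)@(5, 5): e=[150,24,38] → #
    (6,2)@(13, 5): e=[-10,168,54] → ·
    (2,3)@(5, 7): e=[122,28,62] → #
    (6,3)@(13, 7): e=[-38,172,78] → ·
    (1,5)@(3, 11): e=[106,0,106] → #  [on edge]
  covered (27 px):
    · · · · · # # # · · · ·
    · · # # # # # · · · · ·
    · · # # # # · · · · · ·
    · · # # # # · · · · · ·
    · · # # # · · · · · · ·
    · # # # · · · · · · · ·
    · # # · · · · · · · · ·
    · # # · · · · · · · · ·
    · # · · · · · · · · · ·
    · · · · · · · · · · · ·
    · · · · · · · · · · · ·
    · · · · · · · · · · · ·

Final: [[5,0],[6,0],[7,0],[2,1],[3,1],[4,1],[5,1],[6,1],[2,2],[3,2],[4,2],[5,2],[2,3],[3,3],[4,3],[5,3],[2,4],[3,4],[4,4],[1,5],[2,5],[3,5],[1,6],[2,6],[1,7],[2,7],[1,8]]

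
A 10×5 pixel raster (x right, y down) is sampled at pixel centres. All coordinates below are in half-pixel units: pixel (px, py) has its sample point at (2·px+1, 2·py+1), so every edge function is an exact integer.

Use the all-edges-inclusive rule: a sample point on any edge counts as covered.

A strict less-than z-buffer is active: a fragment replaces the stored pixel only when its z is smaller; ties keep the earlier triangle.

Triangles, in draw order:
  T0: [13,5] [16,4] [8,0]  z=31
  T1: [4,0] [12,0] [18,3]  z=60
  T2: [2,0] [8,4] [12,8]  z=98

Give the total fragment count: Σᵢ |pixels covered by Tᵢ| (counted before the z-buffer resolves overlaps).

T0:
  2·area = 20  (B↔C swapped to make it positive)
  edge (13, 5)→(8, 0): d=(-5,-5) inclusive
  edge (8, 0)→(16, 4): d=(8,4) inclusive
  edge (16, 4)→(13, 5): d=(-3,1) inclusive
    (4,0)@(9, 1): e=[0,4,16] → X  [on edge]
    (5,0)@(11, 1): e=[10,-4,14] → .
    (4,1)@(9, 3): e=[-10,20,10] → .
    (5,1)@(11, 3): e=[0,12,8] → X  [on edge]
    (6,1)@(13, 3): e=[10,4,6] → X
    (7,1)@(15, 3): e=[20,-4,4] → .
    (9,1)@(19, 3): e=[40,-20,0] → .  [on edge]
    (5,2)@(11, 5): e=[-10,28,2] → .
    (6,2)@(13, 5): e=[0,20,0] → X  [on edge]
    (7,2)@(15, 5): e=[10,12,-2] → .
    (3,3)@(7, 7): e=[-40,60,0] → .  [on edge]
    (6,3)@(13, 7): e=[-10,36,-6] → .
    (7,3)@(15, 7): e=[0,28,-8] → .  [on edge]
    (0,4)@(1, 9): e=[-80,100,0] → .  [on edge]
    (8,4)@(17, 9): e=[0,36,-16] → .  [on edge]
  covered (4 px):
    . . . . X . . . . .
    . . . . . X X . . .
    . . . . . . X . . .
    . . . . . . . . . .
    . . . . . . . . . .
T1:
  2·area = 24
  edge (4, 0)→(12, 0): d=(8,0) inclusive
  edge (12, 0)→(18, 3): d=(6,3) inclusive
  edge (18, 3)→(4, 0): d=(-14,-3) inclusive
    (4,0)@(9, 1): e=[8,15,1] → X
    (5,0)@(11, 1): e=[8,9,7] → X
    (6,0)@(13, 1): e=[8,3,13] → X
    (7,0)@(15, 1): e=[8,-3,19] → .
    (4,1)@(9, 3): e=[24,27,-27] → .
    (5,1)@(11, 3): e=[24,21,-21] → .
    (6,1)@(13, 3): e=[24,15,-15] → .
  covered (3 px):
    . . . . X X X . . .
    . . . . . . . . . .
    . . . . . . . . . .
    . . . . . . . . . .
    . . . . . . . . . .
T2:
  2·area = 8
  edge (2, 0)→(8, 4): d=(6,4) inclusive
  edge (8, 4)→(12, 8): d=(4,4) inclusive
  edge (12, 8)→(2, 0): d=(-10,-8) inclusive
    (2,0)@(5, 1): e=[-6,0,14] → .  [on edge]
    (3,1)@(7, 3): e=[-2,0,10] → .  [on edge]
    (4,2)@(9, 5): e=[2,0,6] → X  [on edge]
    (5,2)@(11, 5): e=[-6,-8,22] → .
    (4,3)@(9, 7): e=[14,8,-14] → .
    (5,3)@(11, 7): e=[6,0,2] → X  [on edge]
    (6,3)@(13, 7): e=[-2,-8,18] → .
    (5,4)@(11, 9): e=[18,8,-18] → .
    (6,4)@(13, 9): e=[10,0,-2] → .  [on edge]
  covered (2 px):
    . . . . . . . . . .
    . . . . . . . . . .
    . . . . X . . . . .
    . . . . . X . . . .
    . . . . . . . . . .

Result: 9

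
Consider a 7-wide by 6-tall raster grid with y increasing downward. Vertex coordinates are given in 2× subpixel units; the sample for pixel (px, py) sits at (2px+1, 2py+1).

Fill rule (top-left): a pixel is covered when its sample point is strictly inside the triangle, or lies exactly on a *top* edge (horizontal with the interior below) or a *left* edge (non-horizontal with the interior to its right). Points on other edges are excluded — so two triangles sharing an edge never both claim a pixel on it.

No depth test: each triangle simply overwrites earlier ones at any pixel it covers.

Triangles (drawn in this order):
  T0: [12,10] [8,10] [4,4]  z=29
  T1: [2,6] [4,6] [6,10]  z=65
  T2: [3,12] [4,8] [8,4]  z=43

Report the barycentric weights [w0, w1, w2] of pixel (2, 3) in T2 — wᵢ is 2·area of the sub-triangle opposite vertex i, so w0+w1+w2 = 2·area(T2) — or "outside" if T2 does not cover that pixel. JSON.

T0:
  2·area = 24
  edge (12, 10)→(8, 10): d=(-4,0) right/bottom  bias=-1
  edge (8, 10)→(4, 4): d=(-4,-6) top-left  bias=+0
  edge (4, 4)→(12, 10): d=(8,6) right/bottom  bias=-1
    (2,2)@(5, 5): e=[20,2,2] → #
    (3,2)@(7, 5): e=[20,14,-10] → ·
    (2,3)@(5, 7): e=[12,-6,18] → ·
    (3,3)@(7, 7): e=[12,6,6] → #
    (4,3)@(9, 7): e=[12,18,-6] → ·
    (3,4)@(7, 9): e=[4,-2,22] → ·
    (4,4)@(9, 9): e=[4,10,10] → #
    (5,4)@(11, 9): e=[4,22,-2] → ·
    (4,5)@(9, 11): e=[-4,2,26] → ·
  covered (3 px):
    · · · · · · ·
    · · · · · · ·
    · · # · · · ·
    · · · # · · ·
    · · · · # · ·
    · · · · · · ·
T1:
  2·area = 8
  edge (2, 6)→(4, 6): d=(2,0) top-left  bias=+0
  edge (4, 6)→(6, 10): d=(2,4) right/bottom  bias=-1
  edge (6, 10)→(2, 6): d=(-4,-4) top-left  bias=+0
    (0,2)@(1, 5): e=[-2,10,0] → ·  [on edge]
    (1,3)@(3, 7): e=[2,6,0] → #  [on edge]
    (2,3)@(5, 7): e=[2,-2,8] → ·
    (1,4)@(3, 9): e=[6,10,-8] → ·
    (2,4)@(5, 9): e=[6,2,0] → #  [on edge]
    (3,4)@(7, 9): e=[6,-6,8] → ·
    (2,5)@(5, 11): e=[10,6,-8] → ·
    (3,5)@(7, 11): e=[10,-2,0] → ·  [on edge]
  covered (2 px):
    · · · · · · ·
    · · · · · · ·
    · · · · · · ·
    · # · · · · ·
    · · # · · · ·
    · · · · · · ·
T2:
  2·area = 12
  edge (3, 12)→(4, 8): d=(1,-4) top-left  bias=+0
  edge (4, 8)→(8, 4): d=(4,-4) top-left  bias=+0
  edge (8, 4)→(3, 12): d=(-5,8) right/bottom  bias=-1
    (5,0)@(11, 1): e=[21,0,-9] → ·  [on edge]
    (4,1)@(9, 3): e=[15,0,-3] → ·  [on edge]
    (3,2)@(7, 5): e=[9,0,3] → #  [on edge]
    (4,2)@(9, 5): e=[17,8,-13] → ·
    (2,3)@(5, 7): e=[3,0,9] → #  [on edge]
    (3,3)@(7, 7): e=[11,8,-7] → ·
    (1,4)@(3, 9): e=[-3,0,15] → ·  [on edge]
    (2,4)@(5, 9): e=[5,8,-1] → ·
    (0,5)@(1, 11): e=[-9,0,21] → ·  [on edge]
  covered (2 px):
    · · · · · · ·
    · · · · · · ·
    · · · # · · ·
    · · # · · · ·
    · · · · · · ·
    · · · · · · ·

Final: [0,9,3]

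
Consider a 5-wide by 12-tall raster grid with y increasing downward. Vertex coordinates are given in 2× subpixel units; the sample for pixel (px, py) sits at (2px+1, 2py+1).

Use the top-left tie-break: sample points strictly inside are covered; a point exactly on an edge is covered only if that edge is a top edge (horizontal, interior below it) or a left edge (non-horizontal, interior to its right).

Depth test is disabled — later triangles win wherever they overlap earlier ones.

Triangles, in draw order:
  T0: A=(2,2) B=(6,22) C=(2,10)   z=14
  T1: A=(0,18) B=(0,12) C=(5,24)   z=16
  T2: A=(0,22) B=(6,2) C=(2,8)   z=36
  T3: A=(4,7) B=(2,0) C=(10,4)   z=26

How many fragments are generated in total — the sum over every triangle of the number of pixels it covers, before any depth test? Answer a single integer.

T0:
  2·area = 32
  edge (2, 2)→(6, 22): d=(4,20) right/bottom  bias=-1
  edge (6, 22)→(2, 10): d=(-4,-12) top-left  bias=+0
  edge (2, 10)→(2, 2): d=(0,-8) top-left  bias=+0
    (0,3)@(1, 7): e=[40,0,-8] → ·  [on edge]
    (1,3)@(3, 7): e=[0,24,8] → ·  [on edge]
    (1,4)@(3, 9): e=[8,16,8] → #
    (2,4)@(5, 9): e=[-32,40,24] → ·
    (1,5)@(3, 11): e=[16,8,8] → #
    (2,5)@(5, 11): e=[-24,32,24] → ·
    (1,6)@(3, 13): e=[24,0,8] → #  [on edge]
    (2,6)@(5, 13): e=[-16,24,24] → ·
    (1,7)@(3, 15): e=[32,-8,8] → ·
    (2,8)@(5, 17): e=[0,8,24] → ·  [on edge]
    (2,9)@(5, 19): e=[8,0,24] → #  [on edge]
    (3,9)@(7, 19): e=[-32,24,40] → ·
  covered (4 px):
    · · · · ·
    · · · · ·
    · · · · ·
    · · · · ·
    · # · · ·
    · # · · ·
    · # · · ·
    · · · · ·
    · · · · ·
    · · # · ·
    · · · · ·
    · · · · ·
T1:
  2·area = 30
  edge (0, 18)→(0, 12): d=(0,-6) top-left  bias=+0
  edge (0, 12)→(5, 24): d=(5,12) right/bottom  bias=-1
  edge (5, 24)→(0, 18): d=(-5,-6) top-left  bias=+0
    (0,7)@(1, 15): e=[6,3,21] → #
    (1,7)@(3, 15): e=[18,-21,33] → ·
    (0,8)@(1, 17): e=[6,13,11] → #
    (1,8)@(3, 17): e=[18,-11,23] → ·
    (0,9)@(1, 19): e=[6,23,1] → #
    (1,9)@(3, 19): e=[18,-1,13] → ·
    (0,10)@(1, 21): e=[6,33,-9] → ·
    (1,10)@(3, 21): e=[18,9,3] → #
    (2,10)@(5, 21): e=[30,-15,15] → ·
    (1,11)@(3, 23): e=[18,19,-7] → ·
  covered (4 px):
    · · · · ·
    · · · · ·
    · · · · ·
    · · · · ·
    · · · · ·
    · · · · ·
    · · · · ·
    # · · · ·
    # · · · ·
    # · · · ·
    · # · · ·
    · · · · ·
T2:
  2·area = 44  (B↔C swapped to make it positive)
  edge (0, 22)→(2, 8): d=(2,-14) top-left  bias=+0
  edge (2, 8)→(6, 2): d=(4,-6) top-left  bias=+0
  edge (6, 2)→(0, 22): d=(-6,20) right/bottom  bias=-1
    (1,0)@(3, 1): e=[0,-22,66] → ·  [on edge]
    (2,2)@(5, 5): e=[36,6,2] → #
    (3,2)@(7, 5): e=[64,18,-38] → ·
    (1,3)@(3, 7): e=[12,2,30] → #
    (2,3)@(5, 7): e=[40,14,-10] → ·
    (1,4)@(3, 9): e=[16,10,18] → #
    (2,4)@(5, 9): e=[44,22,-22] → ·
    (1,5)@(3, 11): e=[20,18,6] → #
    (2,5)@(5, 11): e=[48,30,-34] → ·
    (1,6)@(3, 13): e=[24,26,-6] → ·
    (0,7)@(1, 15): e=[0,22,22] → #  [on edge]
    (1,7)@(3, 15): e=[28,34,-18] → ·
  covered (6 px):
    · · · · ·
    · · · · ·
    · · # · ·
    · # · · ·
    · # · · ·
    · # · · ·
    · · · · ·
    # · · · ·
    # · · · ·
    · · · · ·
    · · · · ·
    · · · · ·
T3:
  2·area = 48
  edge (4, 7)→(2, 0): d=(-2,-7) top-left  bias=+0
  edge (2, 0)→(10, 4): d=(8,4) right/bottom  bias=-1
  edge (10, 4)→(4, 7): d=(-6,3) right/bottom  bias=-1
    (1,0)@(3, 1): e=[5,4,39] → #
    (2,0)@(5, 1): e=[19,-4,33] → ·
    (1,1)@(3, 3): e=[1,20,27] → #
    (2,1)@(5, 3): e=[15,12,21] → #
    (3,1)@(7, 3): e=[29,4,15] → #
    (4,1)@(9, 3): e=[43,-4,9] → ·
    (1,2)@(3, 5): e=[-3,36,15] → ·
    (2,2)@(5, 5): e=[11,28,9] → #
    (4,2)@(9, 5): e=[39,12,-3] → ·
    (2,3)@(5, 7): e=[7,44,-3] → ·
    (3,3)@(7, 7): e=[21,36,-9] → ·
  covered (6 px):
    · # · · ·
    · # # # ·
    · · # # ·
    · · · · ·
    · · · · ·
    · · · · ·
    · · · · ·
    · · · · ·
    · · · · ·
    · · · · ·
    · · · · ·
    · · · · ·

Result: 20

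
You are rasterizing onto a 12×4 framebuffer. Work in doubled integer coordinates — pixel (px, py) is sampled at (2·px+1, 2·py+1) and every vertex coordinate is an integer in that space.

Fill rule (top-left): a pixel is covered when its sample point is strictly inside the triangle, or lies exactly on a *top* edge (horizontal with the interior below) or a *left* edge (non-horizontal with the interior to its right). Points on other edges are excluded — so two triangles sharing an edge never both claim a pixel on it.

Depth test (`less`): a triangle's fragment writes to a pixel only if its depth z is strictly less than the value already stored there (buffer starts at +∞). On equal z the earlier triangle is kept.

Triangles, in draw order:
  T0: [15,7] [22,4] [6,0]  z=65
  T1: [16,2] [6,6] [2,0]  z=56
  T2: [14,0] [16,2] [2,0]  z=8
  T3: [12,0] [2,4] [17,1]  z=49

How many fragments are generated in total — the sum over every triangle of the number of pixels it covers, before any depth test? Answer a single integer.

T0:
  2·area = 76  (B↔C swapped to make it positive)
  edge (15, 7)→(6, 0): d=(-9,-7) top-left  bias=+0
  edge (6, 0)→(22, 4): d=(16,4) right/bottom  bias=-1
  edge (22, 4)→(15, 7): d=(-7,3) right/bottom  bias=-1
    (4,0)@(9, 1): e=[12,4,60] → █
    (5,0)@(11, 1): e=[26,-4,54] → ·
    (4,1)@(9, 3): e=[-6,36,46] → ·
    (5,1)@(11, 3): e=[8,28,40] → █
    (6,1)@(13, 3): e=[22,20,34] → █
    (7,1)@(15, 3): e=[36,12,28] → █
    (8,1)@(17, 3): e=[50,4,22] → █
    (9,1)@(19, 3): e=[64,-4,16] → ·
    (5,2)@(11, 5): e=[-10,60,26] → ·
    (6,2)@(13, 5): e=[4,52,20] → █
    (9,2)@(19, 5): e=[46,28,2] → █
    (10,2)@(21, 5): e=[60,20,-4] → ·
    (7,3)@(15, 7): e=[0,76,0] → ·  [on edge]
  covered (9 px):
    · · · · █ · · · · · · ·
    · · · · · █ █ █ █ · · ·
    · · · · · · █ █ █ █ · ·
    · · · · · · · · · · · ·
T1:
  2·area = 76
  edge (16, 2)→(6, 6): d=(-10,4) right/bottom  bias=-1
  edge (6, 6)→(2, 0): d=(-4,-6) top-left  bias=+0
  edge (2, 0)→(16, 2): d=(14,2) right/bottom  bias=-1
    (1,0)@(3, 1): e=[62,2,12] → █
    (2,0)@(5, 1): e=[54,14,8] → █
    (3,0)@(7, 1): e=[46,26,4] → █
    (4,0)@(9, 1): e=[38,38,0] → ·  [on edge]
    (1,1)@(3, 3): e=[42,-6,40] → ·
    (2,1)@(5, 3): e=[34,6,36] → █
    (4,1)@(9, 3): e=[18,30,28] → █
    (5,1)@(11, 3): e=[10,42,24] → █
    (6,1)@(13, 3): e=[2,54,20] → █
    (7,1)@(15, 3): e=[-6,66,16] → ·
    (11,1)@(23, 3): e=[-38,114,0] → ·  [on edge]
    (2,2)@(5, 5): e=[14,-2,64] → ·
  covered (9 px):
    · █ █ █ · · · · · · · ·
    · · █ █ █ █ █ · · · · ·
    · · · █ · · · · · · · ·
    · · · · · · · · · · · ·
T2:
  2·area = 24
  edge (14, 0)→(16, 2): d=(2,2) right/bottom  bias=-1
  edge (16, 2)→(2, 0): d=(-14,-2) top-left  bias=+0
  edge (2, 0)→(14, 0): d=(12,0) top-left  bias=+0
    (4,0)@(9, 1): e=[12,0,12] → █  [on edge]
    (5,0)@(11, 1): e=[8,4,12] → █
    (6,0)@(13, 1): e=[4,8,12] → █
    (7,0)@(15, 1): e=[0,12,12] → ·  [on edge]
    (4,1)@(9, 3): e=[16,-28,36] → ·
    (5,1)@(11, 3): e=[12,-24,36] → ·
    (6,1)@(13, 3): e=[8,-20,36] → ·
    (8,1)@(17, 3): e=[0,-12,36] → ·  [on edge]
    (11,1)@(23, 3): e=[-12,0,36] → ·  [on edge]
    (9,2)@(19, 5): e=[0,-36,60] → ·  [on edge]
    (10,3)@(21, 7): e=[0,-60,84] → ·  [on edge]
  covered (3 px):
    · · · · █ █ █ · · · · ·
    · · · · · · · · · · · ·
    · · · · · · · · · · · ·
    · · · · · · · · · · · ·
T3:
  2·area = 30  (B↔C swapped to make it positive)
  edge (12, 0)→(17, 1): d=(5,1) right/bottom  bias=-1
  edge (17, 1)→(2, 4): d=(-15,3) right/bottom  bias=-1
  edge (2, 4)→(12, 0): d=(10,-4) top-left  bias=+0
    (5,0)@(11, 1): e=[6,18,6] → █
    (6,0)@(13, 1): e=[4,12,14] → █
    (7,0)@(15, 1): e=[2,6,22] → █
    (8,0)@(17, 1): e=[0,0,30] → ·  [on edge]
    (2,1)@(5, 3): e=[22,6,2] → █
    (3,1)@(7, 3): e=[20,0,10] → ·  [on edge]
    (5,1)@(11, 3): e=[16,-12,26] → ·
    (6,1)@(13, 3): e=[14,-18,34] → ·
    (7,1)@(15, 3): e=[12,-24,42] → ·
    (2,2)@(5, 5): e=[32,-24,22] → ·
  covered (4 px):
    · · · · · █ █ █ · · · ·
    · · █ · · · · · · · · ·
    · · · · · · · · · · · ·
    · · · · · · · · · · · ·

Result: 25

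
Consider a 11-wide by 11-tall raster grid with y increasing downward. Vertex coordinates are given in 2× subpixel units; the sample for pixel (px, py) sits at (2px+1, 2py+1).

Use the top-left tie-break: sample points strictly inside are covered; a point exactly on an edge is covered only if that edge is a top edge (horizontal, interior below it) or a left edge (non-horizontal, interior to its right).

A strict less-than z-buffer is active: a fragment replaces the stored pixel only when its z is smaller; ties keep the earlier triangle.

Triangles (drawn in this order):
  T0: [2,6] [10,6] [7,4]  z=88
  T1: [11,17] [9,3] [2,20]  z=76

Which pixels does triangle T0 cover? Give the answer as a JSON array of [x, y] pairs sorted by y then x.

T0:
  2·area = 16  (B↔C swapped to make it positive)
  edge (2, 6)→(7, 4): d=(5,-2) top-left  bias=+0
  edge (7, 4)→(10, 6): d=(3,2) right/bottom  bias=-1
  edge (10, 6)→(2, 6): d=(-8,0) right/bottom  bias=-1
    (2,2)@(5, 5): e=[1,7,8] → X
    (3,2)@(7, 5): e=[5,3,8] → X
    (4,2)@(9, 5): e=[9,-1,8] → .
    (2,3)@(5, 7): e=[11,13,-8] → .
    (3,3)@(7, 7): e=[15,9,-8] → .
  covered (2 px):
    . . . . . . . . . . .
    . . . . . . . . . . .
    . . X X . . . . . . .
    . . . . . . . . . . .
    . . . . . . . . . . .
    . . . . . . . . . . .
    . . . . . . . . . . .
    . . . . . . . . . . .
    . . . . . . . . . . .
    . . . . . . . . . . .
    . . . . . . . . . . .
T1:
  2·area = 132  (B↔C swapped to make it positive)
  edge (11, 17)→(2, 20): d=(-9,3) right/bottom  bias=-1
  edge (2, 20)→(9, 3): d=(7,-17) top-left  bias=+0
  edge (9, 3)→(11, 17): d=(2,14) right/bottom  bias=-1
    (4,1)@(9, 3): e=[132,0,0] → .  [on edge]
    (4,2)@(9, 5): e=[114,14,4] → X
    (5,2)@(11, 5): e=[108,48,-24] → .
    (4,3)@(9, 7): e=[96,28,8] → X
    (5,3)@(11, 7): e=[90,62,-20] → .
    (3,4)@(7, 9): e=[84,8,40] → X
    (5,4)@(11, 9): e=[72,76,-16] → .
    (3,5)@(7, 11): e=[66,22,44] → X
    (5,5)@(11, 11): e=[54,90,-12] → .
    (2,6)@(5, 13): e=[54,2,76] → X
    (5,6)@(11, 13): e=[36,104,-8] → .
    (2,7)@(5, 15): e=[36,16,80] → X
    (8,7)@(17, 15): e=[0,220,-88] → .  [on edge]
    (5,8)@(11, 17): e=[0,132,0] → .  [on edge]
    (2,9)@(5, 19): e=[0,44,88] → .  [on edge]
  covered (16 px):
    . . . . . . . . . . .
    . . . . . . . . . . .
    . . . . X . . . . . .
    . . . . X . . . . . .
    . . . X X . . . . . .
    . . . X X . . . . . .
    . . X X X . . . . . .
    . . X X X . . . . . .
    . . X X X . . . . . .
    . X . . . . . . . . .
    . . . . . . . . . . .

Final: [[2,2],[3,2]]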